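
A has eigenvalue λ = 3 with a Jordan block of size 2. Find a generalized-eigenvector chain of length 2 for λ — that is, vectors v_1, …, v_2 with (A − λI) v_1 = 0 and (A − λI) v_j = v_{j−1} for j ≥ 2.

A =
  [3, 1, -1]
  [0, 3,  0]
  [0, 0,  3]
A Jordan chain for λ = 3 of length 2:
v_1 = (1, 0, 0)ᵀ
v_2 = (0, 1, 0)ᵀ

Let N = A − (3)·I. We want v_2 with N^2 v_2 = 0 but N^1 v_2 ≠ 0; then v_{j-1} := N · v_j for j = 2, …, 2.

Pick v_2 = (0, 1, 0)ᵀ.
Then v_1 = N · v_2 = (1, 0, 0)ᵀ.

Sanity check: (A − (3)·I) v_1 = (0, 0, 0)ᵀ = 0. ✓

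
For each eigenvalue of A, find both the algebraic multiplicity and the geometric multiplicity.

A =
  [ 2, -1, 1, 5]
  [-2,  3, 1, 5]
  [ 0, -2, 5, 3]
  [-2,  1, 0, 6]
λ = 4: alg = 4, geom = 2

Step 1 — factor the characteristic polynomial to read off the algebraic multiplicities:
  χ_A(x) = (x - 4)^4

Step 2 — compute geometric multiplicities via the rank-nullity identity g(λ) = n − rank(A − λI):
  rank(A − (4)·I) = 2, so dim ker(A − (4)·I) = n − 2 = 2

Summary:
  λ = 4: algebraic multiplicity = 4, geometric multiplicity = 2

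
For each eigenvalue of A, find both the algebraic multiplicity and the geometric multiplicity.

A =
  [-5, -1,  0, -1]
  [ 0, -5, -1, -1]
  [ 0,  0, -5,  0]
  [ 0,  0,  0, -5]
λ = -5: alg = 4, geom = 2

Step 1 — factor the characteristic polynomial to read off the algebraic multiplicities:
  χ_A(x) = (x + 5)^4

Step 2 — compute geometric multiplicities via the rank-nullity identity g(λ) = n − rank(A − λI):
  rank(A − (-5)·I) = 2, so dim ker(A − (-5)·I) = n − 2 = 2

Summary:
  λ = -5: algebraic multiplicity = 4, geometric multiplicity = 2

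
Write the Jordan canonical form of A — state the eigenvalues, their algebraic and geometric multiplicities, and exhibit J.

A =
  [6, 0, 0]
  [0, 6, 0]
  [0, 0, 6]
J_1(6) ⊕ J_1(6) ⊕ J_1(6)

The characteristic polynomial is
  det(x·I − A) = x^3 - 18*x^2 + 108*x - 216 = (x - 6)^3

Eigenvalues and multiplicities (the geometric multiplicity of λ is n − rank(A − λI), which equals the number of Jordan blocks for λ):
  λ = 6: algebraic multiplicity = 3, geometric multiplicity = 3

Determining the block sizes for each eigenvalue:
  λ = 6: gm = am = 3, so every block has size 1 → block sizes [1, 1, 1]

Assembling the blocks gives a Jordan form
J =
  [6, 0, 0]
  [0, 6, 0]
  [0, 0, 6]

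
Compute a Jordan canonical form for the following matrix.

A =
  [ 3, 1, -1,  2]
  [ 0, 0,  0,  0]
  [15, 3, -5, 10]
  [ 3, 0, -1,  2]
J_2(0) ⊕ J_2(0)

The characteristic polynomial is
  det(x·I − A) = x^4

Eigenvalues and multiplicities (the geometric multiplicity of λ is n − rank(A − λI), which equals the number of Jordan blocks for λ):
  λ = 0: algebraic multiplicity = 4, geometric multiplicity = 2

Determining the block sizes for each eigenvalue:
  λ = 0: with am = 4 and gm = 2, the partition is not yet determined (e.g. several partitions of 4 into 2 parts exist). Let N = A − (0)·I. Computing rank(N^1) = 2, rank(N^2) = 0; the number of blocks of size ≥ j is rank(N^{j−1}) − rank(N^j), giving [2, 2]. So we have 2 block(s) of size 2 → block sizes [2, 2]

Assembling the blocks gives a Jordan form
J =
  [0, 1, 0, 0]
  [0, 0, 0, 0]
  [0, 0, 0, 1]
  [0, 0, 0, 0]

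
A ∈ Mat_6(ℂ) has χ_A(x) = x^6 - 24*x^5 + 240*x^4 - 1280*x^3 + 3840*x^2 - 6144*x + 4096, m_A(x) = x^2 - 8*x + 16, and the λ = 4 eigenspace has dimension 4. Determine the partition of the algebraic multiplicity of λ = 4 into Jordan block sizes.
Block sizes for λ = 4: [2, 2, 1, 1]

Step 1 — from the characteristic polynomial, algebraic multiplicity of λ = 4 is 6. From dim ker(A − (4)·I) = 4, there are exactly 4 Jordan blocks for λ = 4.
Step 2 — from the minimal polynomial, the factor (x − 4)^2 tells us the largest block for λ = 4 has size 2.
Step 3 — with total size 6, 4 blocks, and largest block 2, the block sizes (in nonincreasing order) are [2, 2, 1, 1].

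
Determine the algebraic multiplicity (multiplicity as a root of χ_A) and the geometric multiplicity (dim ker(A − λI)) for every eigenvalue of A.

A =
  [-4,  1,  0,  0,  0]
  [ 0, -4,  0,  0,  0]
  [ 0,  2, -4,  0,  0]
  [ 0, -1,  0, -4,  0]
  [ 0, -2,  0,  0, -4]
λ = -4: alg = 5, geom = 4

Step 1 — factor the characteristic polynomial to read off the algebraic multiplicities:
  χ_A(x) = (x + 4)^5

Step 2 — compute geometric multiplicities via the rank-nullity identity g(λ) = n − rank(A − λI):
  rank(A − (-4)·I) = 1, so dim ker(A − (-4)·I) = n − 1 = 4

Summary:
  λ = -4: algebraic multiplicity = 5, geometric multiplicity = 4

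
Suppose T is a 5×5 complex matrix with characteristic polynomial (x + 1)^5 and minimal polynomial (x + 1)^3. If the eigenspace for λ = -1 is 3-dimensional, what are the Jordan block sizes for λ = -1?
Block sizes for λ = -1: [3, 1, 1]

Step 1 — from the characteristic polynomial, algebraic multiplicity of λ = -1 is 5. From dim ker(T − (-1)·I) = 3, there are exactly 3 Jordan blocks for λ = -1.
Step 2 — from the minimal polynomial, the factor (x + 1)^3 tells us the largest block for λ = -1 has size 3.
Step 3 — with total size 5, 3 blocks, and largest block 3, the block sizes (in nonincreasing order) are [3, 1, 1].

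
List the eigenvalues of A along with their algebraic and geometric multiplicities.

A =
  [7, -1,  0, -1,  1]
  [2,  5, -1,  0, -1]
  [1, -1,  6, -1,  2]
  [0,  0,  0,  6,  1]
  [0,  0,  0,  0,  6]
λ = 6: alg = 5, geom = 2

Step 1 — factor the characteristic polynomial to read off the algebraic multiplicities:
  χ_A(x) = (x - 6)^5

Step 2 — compute geometric multiplicities via the rank-nullity identity g(λ) = n − rank(A − λI):
  rank(A − (6)·I) = 3, so dim ker(A − (6)·I) = n − 3 = 2

Summary:
  λ = 6: algebraic multiplicity = 5, geometric multiplicity = 2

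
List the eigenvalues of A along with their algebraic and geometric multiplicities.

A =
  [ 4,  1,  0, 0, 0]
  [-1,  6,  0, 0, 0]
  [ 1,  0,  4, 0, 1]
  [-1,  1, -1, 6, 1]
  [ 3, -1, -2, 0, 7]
λ = 5: alg = 3, geom = 2; λ = 6: alg = 2, geom = 1

Step 1 — factor the characteristic polynomial to read off the algebraic multiplicities:
  χ_A(x) = (x - 6)^2*(x - 5)^3

Step 2 — compute geometric multiplicities via the rank-nullity identity g(λ) = n − rank(A − λI):
  rank(A − (5)·I) = 3, so dim ker(A − (5)·I) = n − 3 = 2
  rank(A − (6)·I) = 4, so dim ker(A − (6)·I) = n − 4 = 1

Summary:
  λ = 5: algebraic multiplicity = 3, geometric multiplicity = 2
  λ = 6: algebraic multiplicity = 2, geometric multiplicity = 1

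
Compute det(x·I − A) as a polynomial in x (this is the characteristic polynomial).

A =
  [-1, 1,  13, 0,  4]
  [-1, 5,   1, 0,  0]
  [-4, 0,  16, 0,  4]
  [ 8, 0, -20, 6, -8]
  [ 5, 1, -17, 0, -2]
x^5 - 24*x^4 + 228*x^3 - 1072*x^2 + 2496*x - 2304

Expanding det(x·I − A) (e.g. by cofactor expansion or by noting that A is similar to its Jordan form J, which has the same characteristic polynomial as A) gives
  χ_A(x) = x^5 - 24*x^4 + 228*x^3 - 1072*x^2 + 2496*x - 2304
which factors as (x - 6)^2*(x - 4)^3. The eigenvalues (with algebraic multiplicities) are λ = 4 with multiplicity 3, λ = 6 with multiplicity 2.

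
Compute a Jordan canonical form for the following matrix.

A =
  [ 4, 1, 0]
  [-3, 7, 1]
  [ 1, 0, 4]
J_3(5)

The characteristic polynomial is
  det(x·I − A) = x^3 - 15*x^2 + 75*x - 125 = (x - 5)^3

Eigenvalues and multiplicities (the geometric multiplicity of λ is n − rank(A − λI), which equals the number of Jordan blocks for λ):
  λ = 5: algebraic multiplicity = 3, geometric multiplicity = 1

Determining the block sizes for each eigenvalue:
  λ = 5: one block (gm = 1), so the single block has size am = 3 → block sizes [3]

Assembling the blocks gives a Jordan form
J =
  [5, 1, 0]
  [0, 5, 1]
  [0, 0, 5]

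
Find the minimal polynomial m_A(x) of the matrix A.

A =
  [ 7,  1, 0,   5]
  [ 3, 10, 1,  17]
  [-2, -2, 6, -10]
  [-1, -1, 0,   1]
x^3 - 18*x^2 + 108*x - 216

The characteristic polynomial is χ_A(x) = (x - 6)^4, so the eigenvalues are known. The minimal polynomial is
  m_A(x) = Π_λ (x − λ)^{k_λ}
where k_λ is the size of the *largest* Jordan block for λ (equivalently, the smallest k with (A − λI)^k v = 0 for every generalised eigenvector v of λ).

  λ = 6: largest Jordan block has size 3, contributing (x − 6)^3

So m_A(x) = (x - 6)^3 = x^3 - 18*x^2 + 108*x - 216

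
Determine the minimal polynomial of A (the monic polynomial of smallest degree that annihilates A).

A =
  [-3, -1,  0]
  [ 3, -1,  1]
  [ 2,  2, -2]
x^3 + 6*x^2 + 12*x + 8

The characteristic polynomial is χ_A(x) = (x + 2)^3, so the eigenvalues are known. The minimal polynomial is
  m_A(x) = Π_λ (x − λ)^{k_λ}
where k_λ is the size of the *largest* Jordan block for λ (equivalently, the smallest k with (A − λI)^k v = 0 for every generalised eigenvector v of λ).

  λ = -2: largest Jordan block has size 3, contributing (x + 2)^3

So m_A(x) = (x + 2)^3 = x^3 + 6*x^2 + 12*x + 8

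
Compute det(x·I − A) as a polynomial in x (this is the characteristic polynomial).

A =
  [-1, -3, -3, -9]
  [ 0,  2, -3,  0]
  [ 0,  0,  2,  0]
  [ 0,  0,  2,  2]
x^4 - 5*x^3 + 6*x^2 + 4*x - 8

Expanding det(x·I − A) (e.g. by cofactor expansion or by noting that A is similar to its Jordan form J, which has the same characteristic polynomial as A) gives
  χ_A(x) = x^4 - 5*x^3 + 6*x^2 + 4*x - 8
which factors as (x - 2)^3*(x + 1). The eigenvalues (with algebraic multiplicities) are λ = -1 with multiplicity 1, λ = 2 with multiplicity 3.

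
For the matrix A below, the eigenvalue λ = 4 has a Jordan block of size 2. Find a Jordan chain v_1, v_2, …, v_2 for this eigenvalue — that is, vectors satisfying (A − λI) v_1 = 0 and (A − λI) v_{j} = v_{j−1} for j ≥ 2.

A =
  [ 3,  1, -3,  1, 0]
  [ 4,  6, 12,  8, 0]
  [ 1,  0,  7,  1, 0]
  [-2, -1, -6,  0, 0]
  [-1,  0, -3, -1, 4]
A Jordan chain for λ = 4 of length 2:
v_1 = (-1, 4, 1, -2, -1)ᵀ
v_2 = (1, 0, 0, 0, 0)ᵀ

Let N = A − (4)·I. We want v_2 with N^2 v_2 = 0 but N^1 v_2 ≠ 0; then v_{j-1} := N · v_j for j = 2, …, 2.

Pick v_2 = (1, 0, 0, 0, 0)ᵀ.
Then v_1 = N · v_2 = (-1, 4, 1, -2, -1)ᵀ.

Sanity check: (A − (4)·I) v_1 = (0, 0, 0, 0, 0)ᵀ = 0. ✓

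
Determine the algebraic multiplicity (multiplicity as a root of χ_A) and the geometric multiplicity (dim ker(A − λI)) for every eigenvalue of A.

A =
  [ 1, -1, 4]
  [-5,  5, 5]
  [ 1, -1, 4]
λ = 0: alg = 1, geom = 1; λ = 5: alg = 2, geom = 1

Step 1 — factor the characteristic polynomial to read off the algebraic multiplicities:
  χ_A(x) = x*(x - 5)^2

Step 2 — compute geometric multiplicities via the rank-nullity identity g(λ) = n − rank(A − λI):
  rank(A − (0)·I) = 2, so dim ker(A − (0)·I) = n − 2 = 1
  rank(A − (5)·I) = 2, so dim ker(A − (5)·I) = n − 2 = 1

Summary:
  λ = 0: algebraic multiplicity = 1, geometric multiplicity = 1
  λ = 5: algebraic multiplicity = 2, geometric multiplicity = 1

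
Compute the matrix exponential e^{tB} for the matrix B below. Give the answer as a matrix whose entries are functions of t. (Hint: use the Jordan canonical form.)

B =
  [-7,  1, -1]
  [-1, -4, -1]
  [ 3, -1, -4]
e^{tB} =
  [-2*t*exp(-5*t) + exp(-5*t), t*exp(-5*t), -t*exp(-5*t)]
  [-t^2*exp(-5*t) - t*exp(-5*t), t^2*exp(-5*t)/2 + t*exp(-5*t) + exp(-5*t), -t^2*exp(-5*t)/2 - t*exp(-5*t)]
  [-t^2*exp(-5*t) + 3*t*exp(-5*t), t^2*exp(-5*t)/2 - t*exp(-5*t), -t^2*exp(-5*t)/2 + t*exp(-5*t) + exp(-5*t)]

Strategy: write B = P · J · P⁻¹ where J is a Jordan canonical form, so e^{tB} = P · e^{tJ} · P⁻¹, and e^{tJ} can be computed block-by-block.

B has Jordan form
J =
  [-5,  1,  0]
  [ 0, -5,  1]
  [ 0,  0, -5]
(up to reordering of blocks).

Per-block formulas:
  For a 3×3 Jordan block J_3(-5): exp(t · J_3(-5)) = e^(-5t)·(I + t·N + (t^2/2)·N^2), where N is the 3×3 nilpotent shift.

After assembling e^{tJ} and conjugating by P, we get:

e^{tB} =
  [-2*t*exp(-5*t) + exp(-5*t), t*exp(-5*t), -t*exp(-5*t)]
  [-t^2*exp(-5*t) - t*exp(-5*t), t^2*exp(-5*t)/2 + t*exp(-5*t) + exp(-5*t), -t^2*exp(-5*t)/2 - t*exp(-5*t)]
  [-t^2*exp(-5*t) + 3*t*exp(-5*t), t^2*exp(-5*t)/2 - t*exp(-5*t), -t^2*exp(-5*t)/2 + t*exp(-5*t) + exp(-5*t)]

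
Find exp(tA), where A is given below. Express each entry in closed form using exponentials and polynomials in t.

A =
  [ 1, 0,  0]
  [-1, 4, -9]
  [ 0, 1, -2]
e^{tA} =
  [exp(t), 0, 0]
  [-3*t^2*exp(t)/2 - t*exp(t), 3*t*exp(t) + exp(t), -9*t*exp(t)]
  [-t^2*exp(t)/2, t*exp(t), -3*t*exp(t) + exp(t)]

Strategy: write A = P · J · P⁻¹ where J is a Jordan canonical form, so e^{tA} = P · e^{tJ} · P⁻¹, and e^{tJ} can be computed block-by-block.

A has Jordan form
J =
  [1, 1, 0]
  [0, 1, 1]
  [0, 0, 1]
(up to reordering of blocks).

Per-block formulas:
  For a 3×3 Jordan block J_3(1): exp(t · J_3(1)) = e^(1t)·(I + t·N + (t^2/2)·N^2), where N is the 3×3 nilpotent shift.

After assembling e^{tJ} and conjugating by P, we get:

e^{tA} =
  [exp(t), 0, 0]
  [-3*t^2*exp(t)/2 - t*exp(t), 3*t*exp(t) + exp(t), -9*t*exp(t)]
  [-t^2*exp(t)/2, t*exp(t), -3*t*exp(t) + exp(t)]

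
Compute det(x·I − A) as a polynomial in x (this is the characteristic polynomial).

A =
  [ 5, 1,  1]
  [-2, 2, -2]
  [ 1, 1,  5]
x^3 - 12*x^2 + 48*x - 64

Expanding det(x·I − A) (e.g. by cofactor expansion or by noting that A is similar to its Jordan form J, which has the same characteristic polynomial as A) gives
  χ_A(x) = x^3 - 12*x^2 + 48*x - 64
which factors as (x - 4)^3. The eigenvalues (with algebraic multiplicities) are λ = 4 with multiplicity 3.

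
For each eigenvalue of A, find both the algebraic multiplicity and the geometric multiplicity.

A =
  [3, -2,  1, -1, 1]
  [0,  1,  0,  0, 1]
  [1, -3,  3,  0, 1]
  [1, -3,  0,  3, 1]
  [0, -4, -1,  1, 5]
λ = 3: alg = 5, geom = 2

Step 1 — factor the characteristic polynomial to read off the algebraic multiplicities:
  χ_A(x) = (x - 3)^5

Step 2 — compute geometric multiplicities via the rank-nullity identity g(λ) = n − rank(A − λI):
  rank(A − (3)·I) = 3, so dim ker(A − (3)·I) = n − 3 = 2

Summary:
  λ = 3: algebraic multiplicity = 5, geometric multiplicity = 2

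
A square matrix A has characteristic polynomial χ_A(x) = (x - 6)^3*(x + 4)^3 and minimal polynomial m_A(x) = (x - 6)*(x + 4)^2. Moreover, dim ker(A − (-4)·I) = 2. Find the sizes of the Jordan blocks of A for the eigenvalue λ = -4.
Block sizes for λ = -4: [2, 1]

Step 1 — from the characteristic polynomial, algebraic multiplicity of λ = -4 is 3. From dim ker(A − (-4)·I) = 2, there are exactly 2 Jordan blocks for λ = -4.
Step 2 — from the minimal polynomial, the factor (x + 4)^2 tells us the largest block for λ = -4 has size 2.
Step 3 — with total size 3, 2 blocks, and largest block 2, the block sizes (in nonincreasing order) are [2, 1].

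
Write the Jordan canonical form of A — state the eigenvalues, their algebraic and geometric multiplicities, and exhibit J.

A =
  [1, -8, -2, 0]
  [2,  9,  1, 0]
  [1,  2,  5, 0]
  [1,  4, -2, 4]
J_1(4) ⊕ J_3(5)

The characteristic polynomial is
  det(x·I − A) = x^4 - 19*x^3 + 135*x^2 - 425*x + 500 = (x - 5)^3*(x - 4)

Eigenvalues and multiplicities (the geometric multiplicity of λ is n − rank(A − λI), which equals the number of Jordan blocks for λ):
  λ = 4: algebraic multiplicity = 1, geometric multiplicity = 1
  λ = 5: algebraic multiplicity = 3, geometric multiplicity = 1

Determining the block sizes for each eigenvalue:
  λ = 4: one block (gm = 1), so the single block has size am = 1 → block sizes [1]
  λ = 5: one block (gm = 1), so the single block has size am = 3 → block sizes [3]

Assembling the blocks gives a Jordan form
J =
  [4, 0, 0, 0]
  [0, 5, 1, 0]
  [0, 0, 5, 1]
  [0, 0, 0, 5]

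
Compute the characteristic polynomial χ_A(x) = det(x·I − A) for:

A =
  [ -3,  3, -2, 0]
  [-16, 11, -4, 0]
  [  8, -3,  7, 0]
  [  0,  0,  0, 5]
x^4 - 20*x^3 + 150*x^2 - 500*x + 625

Expanding det(x·I − A) (e.g. by cofactor expansion or by noting that A is similar to its Jordan form J, which has the same characteristic polynomial as A) gives
  χ_A(x) = x^4 - 20*x^3 + 150*x^2 - 500*x + 625
which factors as (x - 5)^4. The eigenvalues (with algebraic multiplicities) are λ = 5 with multiplicity 4.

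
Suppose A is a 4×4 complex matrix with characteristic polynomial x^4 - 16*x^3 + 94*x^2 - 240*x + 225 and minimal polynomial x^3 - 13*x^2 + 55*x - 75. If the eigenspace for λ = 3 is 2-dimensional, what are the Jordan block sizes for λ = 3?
Block sizes for λ = 3: [1, 1]

Step 1 — from the characteristic polynomial, algebraic multiplicity of λ = 3 is 2. From dim ker(A − (3)·I) = 2, there are exactly 2 Jordan blocks for λ = 3.
Step 2 — from the minimal polynomial, the factor (x − 3) tells us the largest block for λ = 3 has size 1.
Step 3 — with total size 2, 2 blocks, and largest block 1, the block sizes (in nonincreasing order) are [1, 1].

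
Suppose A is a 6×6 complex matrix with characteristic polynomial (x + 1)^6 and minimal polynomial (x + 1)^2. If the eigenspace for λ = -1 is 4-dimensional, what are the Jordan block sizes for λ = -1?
Block sizes for λ = -1: [2, 2, 1, 1]

Step 1 — from the characteristic polynomial, algebraic multiplicity of λ = -1 is 6. From dim ker(A − (-1)·I) = 4, there are exactly 4 Jordan blocks for λ = -1.
Step 2 — from the minimal polynomial, the factor (x + 1)^2 tells us the largest block for λ = -1 has size 2.
Step 3 — with total size 6, 4 blocks, and largest block 2, the block sizes (in nonincreasing order) are [2, 2, 1, 1].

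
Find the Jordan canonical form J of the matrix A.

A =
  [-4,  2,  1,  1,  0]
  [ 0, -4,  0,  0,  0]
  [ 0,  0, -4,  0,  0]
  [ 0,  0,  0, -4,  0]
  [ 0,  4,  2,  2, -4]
J_2(-4) ⊕ J_1(-4) ⊕ J_1(-4) ⊕ J_1(-4)

The characteristic polynomial is
  det(x·I − A) = x^5 + 20*x^4 + 160*x^3 + 640*x^2 + 1280*x + 1024 = (x + 4)^5

Eigenvalues and multiplicities (the geometric multiplicity of λ is n − rank(A − λI), which equals the number of Jordan blocks for λ):
  λ = -4: algebraic multiplicity = 5, geometric multiplicity = 4

Determining the block sizes for each eigenvalue:
  λ = -4: 4 blocks summing to 5 forces exactly one block of size 2 and the rest size 1 → block sizes [2, 1, 1, 1]

Assembling the blocks gives a Jordan form
J =
  [-4,  1,  0,  0,  0]
  [ 0, -4,  0,  0,  0]
  [ 0,  0, -4,  0,  0]
  [ 0,  0,  0, -4,  0]
  [ 0,  0,  0,  0, -4]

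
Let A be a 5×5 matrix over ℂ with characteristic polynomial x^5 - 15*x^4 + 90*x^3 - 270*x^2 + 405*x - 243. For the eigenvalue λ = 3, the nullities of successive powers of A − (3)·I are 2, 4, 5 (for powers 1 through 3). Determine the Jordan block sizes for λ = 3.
Block sizes for λ = 3: [3, 2]

From the dimensions of kernels of powers, the number of Jordan blocks of size at least j is d_j − d_{j−1} where d_j = dim ker(N^j) (with d_0 = 0). Computing the differences gives [2, 2, 1].
The number of blocks of size exactly k is (#blocks of size ≥ k) − (#blocks of size ≥ k + 1), so the partition is: 1 block(s) of size 2, 1 block(s) of size 3.
In nonincreasing order the block sizes are [3, 2].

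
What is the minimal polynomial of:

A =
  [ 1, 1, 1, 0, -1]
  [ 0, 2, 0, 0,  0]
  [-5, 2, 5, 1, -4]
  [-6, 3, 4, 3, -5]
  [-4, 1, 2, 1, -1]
x^2 - 4*x + 4

The characteristic polynomial is χ_A(x) = (x - 2)^5, so the eigenvalues are known. The minimal polynomial is
  m_A(x) = Π_λ (x − λ)^{k_λ}
where k_λ is the size of the *largest* Jordan block for λ (equivalently, the smallest k with (A − λI)^k v = 0 for every generalised eigenvector v of λ).

  λ = 2: largest Jordan block has size 2, contributing (x − 2)^2

So m_A(x) = (x - 2)^2 = x^2 - 4*x + 4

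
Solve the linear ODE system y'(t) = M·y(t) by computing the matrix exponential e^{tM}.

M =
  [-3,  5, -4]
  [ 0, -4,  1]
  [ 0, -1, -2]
e^{tM} =
  [exp(-3*t), -t^2*exp(-3*t)/2 + 5*t*exp(-3*t), t^2*exp(-3*t)/2 - 4*t*exp(-3*t)]
  [0, -t*exp(-3*t) + exp(-3*t), t*exp(-3*t)]
  [0, -t*exp(-3*t), t*exp(-3*t) + exp(-3*t)]

Strategy: write M = P · J · P⁻¹ where J is a Jordan canonical form, so e^{tM} = P · e^{tJ} · P⁻¹, and e^{tJ} can be computed block-by-block.

M has Jordan form
J =
  [-3,  1,  0]
  [ 0, -3,  1]
  [ 0,  0, -3]
(up to reordering of blocks).

Per-block formulas:
  For a 3×3 Jordan block J_3(-3): exp(t · J_3(-3)) = e^(-3t)·(I + t·N + (t^2/2)·N^2), where N is the 3×3 nilpotent shift.

After assembling e^{tJ} and conjugating by P, we get:

e^{tM} =
  [exp(-3*t), -t^2*exp(-3*t)/2 + 5*t*exp(-3*t), t^2*exp(-3*t)/2 - 4*t*exp(-3*t)]
  [0, -t*exp(-3*t) + exp(-3*t), t*exp(-3*t)]
  [0, -t*exp(-3*t), t*exp(-3*t) + exp(-3*t)]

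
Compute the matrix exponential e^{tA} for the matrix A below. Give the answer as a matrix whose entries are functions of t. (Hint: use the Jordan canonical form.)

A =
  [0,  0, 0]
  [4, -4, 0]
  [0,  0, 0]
e^{tA} =
  [1, 0, 0]
  [1 - exp(-4*t), exp(-4*t), 0]
  [0, 0, 1]

Strategy: write A = P · J · P⁻¹ where J is a Jordan canonical form, so e^{tA} = P · e^{tJ} · P⁻¹, and e^{tJ} can be computed block-by-block.

A has Jordan form
J =
  [-4, 0, 0]
  [ 0, 0, 0]
  [ 0, 0, 0]
(up to reordering of blocks).

Per-block formulas:
  For a 1×1 block at λ = 0: exp(t · [0]) = [e^(0t)].
  For a 1×1 block at λ = -4: exp(t · [-4]) = [e^(-4t)].

After assembling e^{tJ} and conjugating by P, we get:

e^{tA} =
  [1, 0, 0]
  [1 - exp(-4*t), exp(-4*t), 0]
  [0, 0, 1]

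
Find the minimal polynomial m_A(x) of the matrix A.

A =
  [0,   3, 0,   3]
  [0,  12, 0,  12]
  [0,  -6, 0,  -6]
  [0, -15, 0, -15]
x^2 + 3*x

The characteristic polynomial is χ_A(x) = x^3*(x + 3), so the eigenvalues are known. The minimal polynomial is
  m_A(x) = Π_λ (x − λ)^{k_λ}
where k_λ is the size of the *largest* Jordan block for λ (equivalently, the smallest k with (A − λI)^k v = 0 for every generalised eigenvector v of λ).

  λ = -3: largest Jordan block has size 1, contributing (x + 3)
  λ = 0: largest Jordan block has size 1, contributing (x − 0)

So m_A(x) = x*(x + 3) = x^2 + 3*x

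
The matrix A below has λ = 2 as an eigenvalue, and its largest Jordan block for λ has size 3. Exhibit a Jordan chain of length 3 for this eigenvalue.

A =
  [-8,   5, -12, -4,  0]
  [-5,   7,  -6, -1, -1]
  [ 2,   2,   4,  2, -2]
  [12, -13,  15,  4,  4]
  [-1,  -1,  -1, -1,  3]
A Jordan chain for λ = 2 of length 3:
v_1 = (3, 2, 0, -5, 0)ᵀ
v_2 = (-10, -5, 2, 12, -1)ᵀ
v_3 = (1, 0, 0, 0, 0)ᵀ

Let N = A − (2)·I. We want v_3 with N^3 v_3 = 0 but N^2 v_3 ≠ 0; then v_{j-1} := N · v_j for j = 3, …, 2.

Pick v_3 = (1, 0, 0, 0, 0)ᵀ.
Then v_2 = N · v_3 = (-10, -5, 2, 12, -1)ᵀ.
Then v_1 = N · v_2 = (3, 2, 0, -5, 0)ᵀ.

Sanity check: (A − (2)·I) v_1 = (0, 0, 0, 0, 0)ᵀ = 0. ✓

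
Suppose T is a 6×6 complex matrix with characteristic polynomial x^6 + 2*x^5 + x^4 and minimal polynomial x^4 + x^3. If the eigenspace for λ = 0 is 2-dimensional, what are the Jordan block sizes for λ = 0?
Block sizes for λ = 0: [3, 1]

Step 1 — from the characteristic polynomial, algebraic multiplicity of λ = 0 is 4. From dim ker(T − (0)·I) = 2, there are exactly 2 Jordan blocks for λ = 0.
Step 2 — from the minimal polynomial, the factor (x − 0)^3 tells us the largest block for λ = 0 has size 3.
Step 3 — with total size 4, 2 blocks, and largest block 3, the block sizes (in nonincreasing order) are [3, 1].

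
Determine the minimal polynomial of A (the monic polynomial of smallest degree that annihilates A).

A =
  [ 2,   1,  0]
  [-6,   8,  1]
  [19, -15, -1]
x^3 - 9*x^2 + 27*x - 27

The characteristic polynomial is χ_A(x) = (x - 3)^3, so the eigenvalues are known. The minimal polynomial is
  m_A(x) = Π_λ (x − λ)^{k_λ}
where k_λ is the size of the *largest* Jordan block for λ (equivalently, the smallest k with (A − λI)^k v = 0 for every generalised eigenvector v of λ).

  λ = 3: largest Jordan block has size 3, contributing (x − 3)^3

So m_A(x) = (x - 3)^3 = x^3 - 9*x^2 + 27*x - 27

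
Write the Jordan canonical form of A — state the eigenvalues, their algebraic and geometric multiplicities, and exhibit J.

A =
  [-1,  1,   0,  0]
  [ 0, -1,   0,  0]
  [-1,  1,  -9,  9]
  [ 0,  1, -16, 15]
J_2(-1) ⊕ J_2(3)

The characteristic polynomial is
  det(x·I − A) = x^4 - 4*x^3 - 2*x^2 + 12*x + 9 = (x - 3)^2*(x + 1)^2

Eigenvalues and multiplicities (the geometric multiplicity of λ is n − rank(A − λI), which equals the number of Jordan blocks for λ):
  λ = -1: algebraic multiplicity = 2, geometric multiplicity = 1
  λ = 3: algebraic multiplicity = 2, geometric multiplicity = 1

Determining the block sizes for each eigenvalue:
  λ = -1: one block (gm = 1), so the single block has size am = 2 → block sizes [2]
  λ = 3: one block (gm = 1), so the single block has size am = 2 → block sizes [2]

Assembling the blocks gives a Jordan form
J =
  [-1,  1, 0, 0]
  [ 0, -1, 0, 0]
  [ 0,  0, 3, 1]
  [ 0,  0, 0, 3]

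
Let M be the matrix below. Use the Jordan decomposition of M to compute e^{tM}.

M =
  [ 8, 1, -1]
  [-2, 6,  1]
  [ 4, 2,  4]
e^{tM} =
  [-t^2*exp(6*t) + 2*t*exp(6*t) + exp(6*t), t*exp(6*t), t^2*exp(6*t)/2 - t*exp(6*t)]
  [-2*t*exp(6*t), exp(6*t), t*exp(6*t)]
  [-2*t^2*exp(6*t) + 4*t*exp(6*t), 2*t*exp(6*t), t^2*exp(6*t) - 2*t*exp(6*t) + exp(6*t)]

Strategy: write M = P · J · P⁻¹ where J is a Jordan canonical form, so e^{tM} = P · e^{tJ} · P⁻¹, and e^{tJ} can be computed block-by-block.

M has Jordan form
J =
  [6, 1, 0]
  [0, 6, 1]
  [0, 0, 6]
(up to reordering of blocks).

Per-block formulas:
  For a 3×3 Jordan block J_3(6): exp(t · J_3(6)) = e^(6t)·(I + t·N + (t^2/2)·N^2), where N is the 3×3 nilpotent shift.

After assembling e^{tJ} and conjugating by P, we get:

e^{tM} =
  [-t^2*exp(6*t) + 2*t*exp(6*t) + exp(6*t), t*exp(6*t), t^2*exp(6*t)/2 - t*exp(6*t)]
  [-2*t*exp(6*t), exp(6*t), t*exp(6*t)]
  [-2*t^2*exp(6*t) + 4*t*exp(6*t), 2*t*exp(6*t), t^2*exp(6*t) - 2*t*exp(6*t) + exp(6*t)]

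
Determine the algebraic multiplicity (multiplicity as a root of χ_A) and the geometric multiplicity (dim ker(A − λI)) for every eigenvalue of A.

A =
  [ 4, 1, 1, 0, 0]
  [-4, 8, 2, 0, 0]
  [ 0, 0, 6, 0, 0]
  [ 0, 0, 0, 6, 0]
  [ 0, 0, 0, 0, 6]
λ = 6: alg = 5, geom = 4

Step 1 — factor the characteristic polynomial to read off the algebraic multiplicities:
  χ_A(x) = (x - 6)^5

Step 2 — compute geometric multiplicities via the rank-nullity identity g(λ) = n − rank(A − λI):
  rank(A − (6)·I) = 1, so dim ker(A − (6)·I) = n − 1 = 4

Summary:
  λ = 6: algebraic multiplicity = 5, geometric multiplicity = 4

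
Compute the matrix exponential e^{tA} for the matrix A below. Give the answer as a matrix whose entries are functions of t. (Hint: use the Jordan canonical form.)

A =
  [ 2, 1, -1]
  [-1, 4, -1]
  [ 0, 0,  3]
e^{tA} =
  [-t*exp(3*t) + exp(3*t), t*exp(3*t), -t*exp(3*t)]
  [-t*exp(3*t), t*exp(3*t) + exp(3*t), -t*exp(3*t)]
  [0, 0, exp(3*t)]

Strategy: write A = P · J · P⁻¹ where J is a Jordan canonical form, so e^{tA} = P · e^{tJ} · P⁻¹, and e^{tJ} can be computed block-by-block.

A has Jordan form
J =
  [3, 1, 0]
  [0, 3, 0]
  [0, 0, 3]
(up to reordering of blocks).

Per-block formulas:
  For a 2×2 Jordan block J_2(3): exp(t · J_2(3)) = e^(3t)·(I + t·N), where N is the 2×2 nilpotent shift.
  For a 1×1 block at λ = 3: exp(t · [3]) = [e^(3t)].

After assembling e^{tJ} and conjugating by P, we get:

e^{tA} =
  [-t*exp(3*t) + exp(3*t), t*exp(3*t), -t*exp(3*t)]
  [-t*exp(3*t), t*exp(3*t) + exp(3*t), -t*exp(3*t)]
  [0, 0, exp(3*t)]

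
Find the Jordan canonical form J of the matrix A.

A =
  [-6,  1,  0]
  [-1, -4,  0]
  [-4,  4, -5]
J_2(-5) ⊕ J_1(-5)

The characteristic polynomial is
  det(x·I − A) = x^3 + 15*x^2 + 75*x + 125 = (x + 5)^3

Eigenvalues and multiplicities (the geometric multiplicity of λ is n − rank(A − λI), which equals the number of Jordan blocks for λ):
  λ = -5: algebraic multiplicity = 3, geometric multiplicity = 2

Determining the block sizes for each eigenvalue:
  λ = -5: 2 blocks summing to 3 forces exactly one block of size 2 and the rest size 1 → block sizes [2, 1]

Assembling the blocks gives a Jordan form
J =
  [-5,  1,  0]
  [ 0, -5,  0]
  [ 0,  0, -5]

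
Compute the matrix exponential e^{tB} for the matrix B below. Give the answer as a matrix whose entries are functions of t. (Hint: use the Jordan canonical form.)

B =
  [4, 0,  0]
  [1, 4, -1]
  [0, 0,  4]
e^{tB} =
  [exp(4*t), 0, 0]
  [t*exp(4*t), exp(4*t), -t*exp(4*t)]
  [0, 0, exp(4*t)]

Strategy: write B = P · J · P⁻¹ where J is a Jordan canonical form, so e^{tB} = P · e^{tJ} · P⁻¹, and e^{tJ} can be computed block-by-block.

B has Jordan form
J =
  [4, 1, 0]
  [0, 4, 0]
  [0, 0, 4]
(up to reordering of blocks).

Per-block formulas:
  For a 1×1 block at λ = 4: exp(t · [4]) = [e^(4t)].
  For a 2×2 Jordan block J_2(4): exp(t · J_2(4)) = e^(4t)·(I + t·N), where N is the 2×2 nilpotent shift.

After assembling e^{tJ} and conjugating by P, we get:

e^{tB} =
  [exp(4*t), 0, 0]
  [t*exp(4*t), exp(4*t), -t*exp(4*t)]
  [0, 0, exp(4*t)]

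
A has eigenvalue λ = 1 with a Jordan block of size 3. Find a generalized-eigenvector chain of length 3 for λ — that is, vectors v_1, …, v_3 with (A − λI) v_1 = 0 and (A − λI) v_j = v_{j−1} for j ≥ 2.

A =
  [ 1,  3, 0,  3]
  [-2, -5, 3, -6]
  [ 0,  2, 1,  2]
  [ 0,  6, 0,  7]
A Jordan chain for λ = 1 of length 3:
v_1 = (-6, 12, -4, -12)ᵀ
v_2 = (0, -2, 0, 0)ᵀ
v_3 = (1, 0, 0, 0)ᵀ

Let N = A − (1)·I. We want v_3 with N^3 v_3 = 0 but N^2 v_3 ≠ 0; then v_{j-1} := N · v_j for j = 3, …, 2.

Pick v_3 = (1, 0, 0, 0)ᵀ.
Then v_2 = N · v_3 = (0, -2, 0, 0)ᵀ.
Then v_1 = N · v_2 = (-6, 12, -4, -12)ᵀ.

Sanity check: (A − (1)·I) v_1 = (0, 0, 0, 0)ᵀ = 0. ✓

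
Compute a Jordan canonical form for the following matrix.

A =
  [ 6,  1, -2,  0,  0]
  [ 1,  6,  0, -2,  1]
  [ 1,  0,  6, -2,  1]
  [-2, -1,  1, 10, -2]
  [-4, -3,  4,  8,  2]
J_3(6) ⊕ J_2(6)

The characteristic polynomial is
  det(x·I − A) = x^5 - 30*x^4 + 360*x^3 - 2160*x^2 + 6480*x - 7776 = (x - 6)^5

Eigenvalues and multiplicities (the geometric multiplicity of λ is n − rank(A − λI), which equals the number of Jordan blocks for λ):
  λ = 6: algebraic multiplicity = 5, geometric multiplicity = 2

Determining the block sizes for each eigenvalue:
  λ = 6: with am = 5 and gm = 2, the partition is not yet determined (e.g. several partitions of 5 into 2 parts exist). Let N = A − (6)·I. Computing rank(N^1) = 3, rank(N^2) = 1, rank(N^3) = 0; the number of blocks of size ≥ j is rank(N^{j−1}) − rank(N^j), giving [2, 2, 1]. So we have 1 block(s) of size 3, 1 block(s) of size 2 → block sizes [3, 2]

Assembling the blocks gives a Jordan form
J =
  [6, 1, 0, 0, 0]
  [0, 6, 1, 0, 0]
  [0, 0, 6, 0, 0]
  [0, 0, 0, 6, 1]
  [0, 0, 0, 0, 6]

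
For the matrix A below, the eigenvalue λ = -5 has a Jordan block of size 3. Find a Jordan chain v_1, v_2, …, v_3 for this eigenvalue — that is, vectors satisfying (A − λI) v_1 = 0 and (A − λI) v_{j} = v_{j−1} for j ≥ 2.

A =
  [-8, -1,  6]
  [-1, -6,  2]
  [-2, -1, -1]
A Jordan chain for λ = -5 of length 3:
v_1 = (-2, 0, -1)ᵀ
v_2 = (-3, -1, -2)ᵀ
v_3 = (1, 0, 0)ᵀ

Let N = A − (-5)·I. We want v_3 with N^3 v_3 = 0 but N^2 v_3 ≠ 0; then v_{j-1} := N · v_j for j = 3, …, 2.

Pick v_3 = (1, 0, 0)ᵀ.
Then v_2 = N · v_3 = (-3, -1, -2)ᵀ.
Then v_1 = N · v_2 = (-2, 0, -1)ᵀ.

Sanity check: (A − (-5)·I) v_1 = (0, 0, 0)ᵀ = 0. ✓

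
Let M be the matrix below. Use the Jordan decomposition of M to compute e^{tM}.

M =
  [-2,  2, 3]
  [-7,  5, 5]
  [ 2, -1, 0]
e^{tM} =
  [t^2*exp(t)/2 - 3*t*exp(t) + exp(t), -t^2*exp(t)/2 + 2*t*exp(t), -t^2*exp(t) + 3*t*exp(t)]
  [3*t^2*exp(t)/2 - 7*t*exp(t), -3*t^2*exp(t)/2 + 4*t*exp(t) + exp(t), -3*t^2*exp(t) + 5*t*exp(t)]
  [-t^2*exp(t)/2 + 2*t*exp(t), t^2*exp(t)/2 - t*exp(t), t^2*exp(t) - t*exp(t) + exp(t)]

Strategy: write M = P · J · P⁻¹ where J is a Jordan canonical form, so e^{tM} = P · e^{tJ} · P⁻¹, and e^{tJ} can be computed block-by-block.

M has Jordan form
J =
  [1, 1, 0]
  [0, 1, 1]
  [0, 0, 1]
(up to reordering of blocks).

Per-block formulas:
  For a 3×3 Jordan block J_3(1): exp(t · J_3(1)) = e^(1t)·(I + t·N + (t^2/2)·N^2), where N is the 3×3 nilpotent shift.

After assembling e^{tJ} and conjugating by P, we get:

e^{tM} =
  [t^2*exp(t)/2 - 3*t*exp(t) + exp(t), -t^2*exp(t)/2 + 2*t*exp(t), -t^2*exp(t) + 3*t*exp(t)]
  [3*t^2*exp(t)/2 - 7*t*exp(t), -3*t^2*exp(t)/2 + 4*t*exp(t) + exp(t), -3*t^2*exp(t) + 5*t*exp(t)]
  [-t^2*exp(t)/2 + 2*t*exp(t), t^2*exp(t)/2 - t*exp(t), t^2*exp(t) - t*exp(t) + exp(t)]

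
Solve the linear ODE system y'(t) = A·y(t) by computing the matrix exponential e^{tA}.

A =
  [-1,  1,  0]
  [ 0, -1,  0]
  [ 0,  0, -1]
e^{tA} =
  [exp(-t), t*exp(-t), 0]
  [0, exp(-t), 0]
  [0, 0, exp(-t)]

Strategy: write A = P · J · P⁻¹ where J is a Jordan canonical form, so e^{tA} = P · e^{tJ} · P⁻¹, and e^{tJ} can be computed block-by-block.

A has Jordan form
J =
  [-1,  1,  0]
  [ 0, -1,  0]
  [ 0,  0, -1]
(up to reordering of blocks).

Per-block formulas:
  For a 2×2 Jordan block J_2(-1): exp(t · J_2(-1)) = e^(-1t)·(I + t·N), where N is the 2×2 nilpotent shift.
  For a 1×1 block at λ = -1: exp(t · [-1]) = [e^(-1t)].

After assembling e^{tJ} and conjugating by P, we get:

e^{tA} =
  [exp(-t), t*exp(-t), 0]
  [0, exp(-t), 0]
  [0, 0, exp(-t)]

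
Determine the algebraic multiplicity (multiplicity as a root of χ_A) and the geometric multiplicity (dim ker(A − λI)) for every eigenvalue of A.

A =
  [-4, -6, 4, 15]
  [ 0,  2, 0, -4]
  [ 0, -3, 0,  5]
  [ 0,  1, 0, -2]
λ = -4: alg = 1, geom = 1; λ = 0: alg = 3, geom = 1

Step 1 — factor the characteristic polynomial to read off the algebraic multiplicities:
  χ_A(x) = x^3*(x + 4)

Step 2 — compute geometric multiplicities via the rank-nullity identity g(λ) = n − rank(A − λI):
  rank(A − (-4)·I) = 3, so dim ker(A − (-4)·I) = n − 3 = 1
  rank(A − (0)·I) = 3, so dim ker(A − (0)·I) = n − 3 = 1

Summary:
  λ = -4: algebraic multiplicity = 1, geometric multiplicity = 1
  λ = 0: algebraic multiplicity = 3, geometric multiplicity = 1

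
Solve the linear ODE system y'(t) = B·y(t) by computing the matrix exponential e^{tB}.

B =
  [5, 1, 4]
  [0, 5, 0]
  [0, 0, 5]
e^{tB} =
  [exp(5*t), t*exp(5*t), 4*t*exp(5*t)]
  [0, exp(5*t), 0]
  [0, 0, exp(5*t)]

Strategy: write B = P · J · P⁻¹ where J is a Jordan canonical form, so e^{tB} = P · e^{tJ} · P⁻¹, and e^{tJ} can be computed block-by-block.

B has Jordan form
J =
  [5, 1, 0]
  [0, 5, 0]
  [0, 0, 5]
(up to reordering of blocks).

Per-block formulas:
  For a 1×1 block at λ = 5: exp(t · [5]) = [e^(5t)].
  For a 2×2 Jordan block J_2(5): exp(t · J_2(5)) = e^(5t)·(I + t·N), where N is the 2×2 nilpotent shift.

After assembling e^{tJ} and conjugating by P, we get:

e^{tB} =
  [exp(5*t), t*exp(5*t), 4*t*exp(5*t)]
  [0, exp(5*t), 0]
  [0, 0, exp(5*t)]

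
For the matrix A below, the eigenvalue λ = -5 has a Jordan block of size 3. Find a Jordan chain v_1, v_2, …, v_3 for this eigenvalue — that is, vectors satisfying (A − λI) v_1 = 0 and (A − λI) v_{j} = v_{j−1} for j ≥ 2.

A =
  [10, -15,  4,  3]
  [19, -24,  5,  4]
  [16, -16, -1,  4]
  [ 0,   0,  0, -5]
A Jordan chain for λ = -5 of length 3:
v_1 = (4, 4, 0, 0)ᵀ
v_2 = (15, 19, 16, 0)ᵀ
v_3 = (1, 0, 0, 0)ᵀ

Let N = A − (-5)·I. We want v_3 with N^3 v_3 = 0 but N^2 v_3 ≠ 0; then v_{j-1} := N · v_j for j = 3, …, 2.

Pick v_3 = (1, 0, 0, 0)ᵀ.
Then v_2 = N · v_3 = (15, 19, 16, 0)ᵀ.
Then v_1 = N · v_2 = (4, 4, 0, 0)ᵀ.

Sanity check: (A − (-5)·I) v_1 = (0, 0, 0, 0)ᵀ = 0. ✓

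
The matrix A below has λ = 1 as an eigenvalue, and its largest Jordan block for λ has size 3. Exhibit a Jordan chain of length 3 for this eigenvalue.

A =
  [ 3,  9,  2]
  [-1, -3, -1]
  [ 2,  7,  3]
A Jordan chain for λ = 1 of length 3:
v_1 = (-1, 0, 1)ᵀ
v_2 = (2, -1, 2)ᵀ
v_3 = (1, 0, 0)ᵀ

Let N = A − (1)·I. We want v_3 with N^3 v_3 = 0 but N^2 v_3 ≠ 0; then v_{j-1} := N · v_j for j = 3, …, 2.

Pick v_3 = (1, 0, 0)ᵀ.
Then v_2 = N · v_3 = (2, -1, 2)ᵀ.
Then v_1 = N · v_2 = (-1, 0, 1)ᵀ.

Sanity check: (A − (1)·I) v_1 = (0, 0, 0)ᵀ = 0. ✓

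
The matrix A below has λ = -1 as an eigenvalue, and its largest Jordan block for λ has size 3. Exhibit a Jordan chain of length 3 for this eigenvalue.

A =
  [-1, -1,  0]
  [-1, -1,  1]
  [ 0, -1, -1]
A Jordan chain for λ = -1 of length 3:
v_1 = (1, 0, 1)ᵀ
v_2 = (0, -1, 0)ᵀ
v_3 = (1, 0, 0)ᵀ

Let N = A − (-1)·I. We want v_3 with N^3 v_3 = 0 but N^2 v_3 ≠ 0; then v_{j-1} := N · v_j for j = 3, …, 2.

Pick v_3 = (1, 0, 0)ᵀ.
Then v_2 = N · v_3 = (0, -1, 0)ᵀ.
Then v_1 = N · v_2 = (1, 0, 1)ᵀ.

Sanity check: (A − (-1)·I) v_1 = (0, 0, 0)ᵀ = 0. ✓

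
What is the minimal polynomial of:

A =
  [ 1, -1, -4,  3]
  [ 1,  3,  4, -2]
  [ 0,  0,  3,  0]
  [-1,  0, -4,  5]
x^3 - 9*x^2 + 27*x - 27

The characteristic polynomial is χ_A(x) = (x - 3)^4, so the eigenvalues are known. The minimal polynomial is
  m_A(x) = Π_λ (x − λ)^{k_λ}
where k_λ is the size of the *largest* Jordan block for λ (equivalently, the smallest k with (A − λI)^k v = 0 for every generalised eigenvector v of λ).

  λ = 3: largest Jordan block has size 3, contributing (x − 3)^3

So m_A(x) = (x - 3)^3 = x^3 - 9*x^2 + 27*x - 27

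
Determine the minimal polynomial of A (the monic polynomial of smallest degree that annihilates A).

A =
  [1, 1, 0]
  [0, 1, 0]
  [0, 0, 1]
x^2 - 2*x + 1

The characteristic polynomial is χ_A(x) = (x - 1)^3, so the eigenvalues are known. The minimal polynomial is
  m_A(x) = Π_λ (x − λ)^{k_λ}
where k_λ is the size of the *largest* Jordan block for λ (equivalently, the smallest k with (A − λI)^k v = 0 for every generalised eigenvector v of λ).

  λ = 1: largest Jordan block has size 2, contributing (x − 1)^2

So m_A(x) = (x - 1)^2 = x^2 - 2*x + 1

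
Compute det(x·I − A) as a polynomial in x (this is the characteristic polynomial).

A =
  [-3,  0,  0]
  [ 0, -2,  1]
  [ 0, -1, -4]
x^3 + 9*x^2 + 27*x + 27

Expanding det(x·I − A) (e.g. by cofactor expansion or by noting that A is similar to its Jordan form J, which has the same characteristic polynomial as A) gives
  χ_A(x) = x^3 + 9*x^2 + 27*x + 27
which factors as (x + 3)^3. The eigenvalues (with algebraic multiplicities) are λ = -3 with multiplicity 3.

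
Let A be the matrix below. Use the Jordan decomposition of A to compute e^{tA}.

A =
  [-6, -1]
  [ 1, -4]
e^{tA} =
  [-t*exp(-5*t) + exp(-5*t), -t*exp(-5*t)]
  [t*exp(-5*t), t*exp(-5*t) + exp(-5*t)]

Strategy: write A = P · J · P⁻¹ where J is a Jordan canonical form, so e^{tA} = P · e^{tJ} · P⁻¹, and e^{tJ} can be computed block-by-block.

A has Jordan form
J =
  [-5,  1]
  [ 0, -5]
(up to reordering of blocks).

Per-block formulas:
  For a 2×2 Jordan block J_2(-5): exp(t · J_2(-5)) = e^(-5t)·(I + t·N), where N is the 2×2 nilpotent shift.

After assembling e^{tJ} and conjugating by P, we get:

e^{tA} =
  [-t*exp(-5*t) + exp(-5*t), -t*exp(-5*t)]
  [t*exp(-5*t), t*exp(-5*t) + exp(-5*t)]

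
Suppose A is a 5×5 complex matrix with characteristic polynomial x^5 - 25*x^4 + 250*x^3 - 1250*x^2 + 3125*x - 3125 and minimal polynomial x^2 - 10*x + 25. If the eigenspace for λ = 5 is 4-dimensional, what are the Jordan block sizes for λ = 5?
Block sizes for λ = 5: [2, 1, 1, 1]

Step 1 — from the characteristic polynomial, algebraic multiplicity of λ = 5 is 5. From dim ker(A − (5)·I) = 4, there are exactly 4 Jordan blocks for λ = 5.
Step 2 — from the minimal polynomial, the factor (x − 5)^2 tells us the largest block for λ = 5 has size 2.
Step 3 — with total size 5, 4 blocks, and largest block 2, the block sizes (in nonincreasing order) are [2, 1, 1, 1].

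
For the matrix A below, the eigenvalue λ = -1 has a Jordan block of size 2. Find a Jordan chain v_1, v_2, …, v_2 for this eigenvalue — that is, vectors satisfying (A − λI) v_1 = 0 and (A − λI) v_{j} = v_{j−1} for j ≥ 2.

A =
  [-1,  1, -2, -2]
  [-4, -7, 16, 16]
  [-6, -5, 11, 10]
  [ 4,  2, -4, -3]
A Jordan chain for λ = -1 of length 2:
v_1 = (-1, -2, -3, 2)ᵀ
v_2 = (1, -3, -1, 0)ᵀ

Let N = A − (-1)·I. We want v_2 with N^2 v_2 = 0 but N^1 v_2 ≠ 0; then v_{j-1} := N · v_j for j = 2, …, 2.

Pick v_2 = (1, -3, -1, 0)ᵀ.
Then v_1 = N · v_2 = (-1, -2, -3, 2)ᵀ.

Sanity check: (A − (-1)·I) v_1 = (0, 0, 0, 0)ᵀ = 0. ✓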